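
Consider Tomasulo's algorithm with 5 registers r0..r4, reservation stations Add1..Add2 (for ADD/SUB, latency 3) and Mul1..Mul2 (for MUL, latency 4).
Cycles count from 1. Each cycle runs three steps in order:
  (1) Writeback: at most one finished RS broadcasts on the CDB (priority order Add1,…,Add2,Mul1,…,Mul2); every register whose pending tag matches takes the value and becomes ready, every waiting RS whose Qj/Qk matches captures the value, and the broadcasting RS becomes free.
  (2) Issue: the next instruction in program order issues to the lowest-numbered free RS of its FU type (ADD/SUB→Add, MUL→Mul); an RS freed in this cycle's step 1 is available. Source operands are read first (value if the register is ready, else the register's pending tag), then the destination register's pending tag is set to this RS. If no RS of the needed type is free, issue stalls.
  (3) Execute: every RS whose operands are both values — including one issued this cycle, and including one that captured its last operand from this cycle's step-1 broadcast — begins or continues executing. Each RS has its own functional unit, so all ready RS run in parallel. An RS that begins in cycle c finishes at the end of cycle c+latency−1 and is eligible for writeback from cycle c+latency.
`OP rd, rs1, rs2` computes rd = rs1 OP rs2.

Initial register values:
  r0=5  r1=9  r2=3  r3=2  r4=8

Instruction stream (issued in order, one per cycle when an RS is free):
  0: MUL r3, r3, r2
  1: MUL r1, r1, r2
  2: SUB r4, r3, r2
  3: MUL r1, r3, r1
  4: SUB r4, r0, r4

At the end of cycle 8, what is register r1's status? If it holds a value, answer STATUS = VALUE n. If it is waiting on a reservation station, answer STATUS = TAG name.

c1: issue MUL r3<-Mul1 | r0:5,r1:9,r2:3,r3:Mul1,r4:8
c2: issue MUL r1<-Mul2 | r0:5,r1:Mul2,r2:3,r3:Mul1,r4:8
c3: issue SUB r4<-Add1 | r0:5,r1:Mul2,r2:3,r3:Mul1,r4:Add1
c4: stall | r0:5,r1:Mul2,r2:3,r3:Mul1,r4:Add1
c5: CDB Mul1=6; issue MUL r1<-Mul1 | r0:5,r1:Mul1,r2:3,r3:6,r4:Add1
c6: CDB Mul2=27; issue SUB r4<-Add2 | r0:5,r1:Mul1,r2:3,r3:6,r4:Add2
c7: - | r0:5,r1:Mul1,r2:3,r3:6,r4:Add2
c8: CDB Add1=3 | r0:5,r1:Mul1,r2:3,r3:6,r4:Add2

STATUS = TAG Mul1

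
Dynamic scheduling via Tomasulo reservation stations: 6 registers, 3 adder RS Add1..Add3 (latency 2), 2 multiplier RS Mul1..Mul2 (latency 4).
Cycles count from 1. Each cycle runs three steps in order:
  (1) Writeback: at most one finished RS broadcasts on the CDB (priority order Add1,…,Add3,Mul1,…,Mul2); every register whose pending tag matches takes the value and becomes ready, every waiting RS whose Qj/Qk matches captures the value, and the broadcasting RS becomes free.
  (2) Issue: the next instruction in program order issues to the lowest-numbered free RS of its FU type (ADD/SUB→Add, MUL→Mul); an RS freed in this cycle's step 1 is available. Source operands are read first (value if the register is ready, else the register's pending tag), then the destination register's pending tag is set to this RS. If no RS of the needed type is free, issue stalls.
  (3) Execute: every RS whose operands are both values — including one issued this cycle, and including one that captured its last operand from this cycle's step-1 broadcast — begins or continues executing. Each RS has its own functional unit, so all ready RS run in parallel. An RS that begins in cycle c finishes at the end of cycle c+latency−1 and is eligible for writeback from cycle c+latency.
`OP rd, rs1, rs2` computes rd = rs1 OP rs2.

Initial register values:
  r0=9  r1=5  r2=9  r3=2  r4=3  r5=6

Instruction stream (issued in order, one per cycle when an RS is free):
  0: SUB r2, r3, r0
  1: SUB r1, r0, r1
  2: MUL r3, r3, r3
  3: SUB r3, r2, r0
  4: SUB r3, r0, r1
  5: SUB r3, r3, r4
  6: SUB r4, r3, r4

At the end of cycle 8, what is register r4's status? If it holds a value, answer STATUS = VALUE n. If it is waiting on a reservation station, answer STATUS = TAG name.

cycle 1: issue SUB r2<-Add1 // r0:9,r1:5,r2:Add1,r3:2,r4:3,r5:6
cycle 2: issue SUB r1<-Add2 // r0:9,r1:Add2,r2:Add1,r3:2,r4:3,r5:6
cycle 3: CDB Add1=-7; issue MUL r3<-Mul1 // r0:9,r1:Add2,r2:-7,r3:Mul1,r4:3,r5:6
cycle 4: CDB Add2=4; issue SUB r3<-Add1 // r0:9,r1:4,r2:-7,r3:Add1,r4:3,r5:6
cycle 5: issue SUB r3<-Add2 // r0:9,r1:4,r2:-7,r3:Add2,r4:3,r5:6
cycle 6: CDB Add1=-16; issue SUB r3<-Add1 // r0:9,r1:4,r2:-7,r3:Add1,r4:3,r5:6
cycle 7: CDB Add2=5; issue SUB r4<-Add2 // r0:9,r1:4,r2:-7,r3:Add1,r4:Add2,r5:6
cycle 8: CDB Mul1=4 // r0:9,r1:4,r2:-7,r3:Add1,r4:Add2,r5:6

STATUS = TAG Add2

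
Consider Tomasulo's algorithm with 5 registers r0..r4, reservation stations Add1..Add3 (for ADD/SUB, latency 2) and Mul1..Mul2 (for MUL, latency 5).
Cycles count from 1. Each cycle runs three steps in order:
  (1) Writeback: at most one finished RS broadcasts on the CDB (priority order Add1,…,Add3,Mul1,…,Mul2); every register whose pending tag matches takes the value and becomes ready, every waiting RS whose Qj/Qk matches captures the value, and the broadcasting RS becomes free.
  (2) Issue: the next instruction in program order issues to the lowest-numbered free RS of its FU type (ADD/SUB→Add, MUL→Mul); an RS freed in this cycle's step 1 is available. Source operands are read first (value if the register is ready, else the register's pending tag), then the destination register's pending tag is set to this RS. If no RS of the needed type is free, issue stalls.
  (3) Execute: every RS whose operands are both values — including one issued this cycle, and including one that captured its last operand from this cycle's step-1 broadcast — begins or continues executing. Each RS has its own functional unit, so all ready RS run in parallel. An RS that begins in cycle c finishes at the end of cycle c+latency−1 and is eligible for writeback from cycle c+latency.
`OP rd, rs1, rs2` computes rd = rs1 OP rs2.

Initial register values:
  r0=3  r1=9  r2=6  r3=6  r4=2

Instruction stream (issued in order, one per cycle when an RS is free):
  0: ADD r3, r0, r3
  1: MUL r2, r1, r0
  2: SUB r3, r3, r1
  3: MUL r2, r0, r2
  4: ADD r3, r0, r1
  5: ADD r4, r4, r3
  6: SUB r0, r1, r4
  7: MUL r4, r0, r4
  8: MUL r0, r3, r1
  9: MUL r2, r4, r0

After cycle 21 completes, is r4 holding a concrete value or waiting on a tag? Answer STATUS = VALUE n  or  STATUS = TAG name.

STATUS = VALUE -70

  c1: issue ADD r3<-Add1  regs: r0:3,r1:9,r2:6,r3:Add1,r4:2
  c2: issue MUL r2<-Mul1  regs: r0:3,r1:9,r2:Mul1,r3:Add1,r4:2
  c3: CDB Add1=9; issue SUB r3<-Add1  regs: r0:3,r1:9,r2:Mul1,r3:Add1,r4:2
  c4: issue MUL r2<-Mul2  regs: r0:3,r1:9,r2:Mul2,r3:Add1,r4:2
  c5: CDB Add1=0; issue ADD r3<-Add1  regs: r0:3,r1:9,r2:Mul2,r3:Add1,r4:2
  c6: issue ADD r4<-Add2  regs: r0:3,r1:9,r2:Mul2,r3:Add1,r4:Add2
  c7: CDB Add1=12; issue SUB r0<-Add1  regs: r0:Add1,r1:9,r2:Mul2,r3:12,r4:Add2
  c8: CDB Mul1=27; issue MUL r4<-Mul1  regs: r0:Add1,r1:9,r2:Mul2,r3:12,r4:Mul1
  c9: CDB Add2=14; stall  regs: r0:Add1,r1:9,r2:Mul2,r3:12,r4:Mul1
  c10: stall  regs: r0:Add1,r1:9,r2:Mul2,r3:12,r4:Mul1
  c11: CDB Add1=-5; stall  regs: r0:-5,r1:9,r2:Mul2,r3:12,r4:Mul1
  c12: stall  regs: r0:-5,r1:9,r2:Mul2,r3:12,r4:Mul1
  c13: CDB Mul2=81; issue MUL r0<-Mul2  regs: r0:Mul2,r1:9,r2:81,r3:12,r4:Mul1
  c14: stall  regs: r0:Mul2,r1:9,r2:81,r3:12,r4:Mul1
  c15: stall  regs: r0:Mul2,r1:9,r2:81,r3:12,r4:Mul1
  c16: CDB Mul1=-70; issue MUL r2<-Mul1  regs: r0:Mul2,r1:9,r2:Mul1,r3:12,r4:-70
  c17: -  regs: r0:Mul2,r1:9,r2:Mul1,r3:12,r4:-70
  c18: CDB Mul2=108  regs: r0:108,r1:9,r2:Mul1,r3:12,r4:-70
  c19: -  regs: r0:108,r1:9,r2:Mul1,r3:12,r4:-70
  c20: -  regs: r0:108,r1:9,r2:Mul1,r3:12,r4:-70
  c21: -  regs: r0:108,r1:9,r2:Mul1,r3:12,r4:-70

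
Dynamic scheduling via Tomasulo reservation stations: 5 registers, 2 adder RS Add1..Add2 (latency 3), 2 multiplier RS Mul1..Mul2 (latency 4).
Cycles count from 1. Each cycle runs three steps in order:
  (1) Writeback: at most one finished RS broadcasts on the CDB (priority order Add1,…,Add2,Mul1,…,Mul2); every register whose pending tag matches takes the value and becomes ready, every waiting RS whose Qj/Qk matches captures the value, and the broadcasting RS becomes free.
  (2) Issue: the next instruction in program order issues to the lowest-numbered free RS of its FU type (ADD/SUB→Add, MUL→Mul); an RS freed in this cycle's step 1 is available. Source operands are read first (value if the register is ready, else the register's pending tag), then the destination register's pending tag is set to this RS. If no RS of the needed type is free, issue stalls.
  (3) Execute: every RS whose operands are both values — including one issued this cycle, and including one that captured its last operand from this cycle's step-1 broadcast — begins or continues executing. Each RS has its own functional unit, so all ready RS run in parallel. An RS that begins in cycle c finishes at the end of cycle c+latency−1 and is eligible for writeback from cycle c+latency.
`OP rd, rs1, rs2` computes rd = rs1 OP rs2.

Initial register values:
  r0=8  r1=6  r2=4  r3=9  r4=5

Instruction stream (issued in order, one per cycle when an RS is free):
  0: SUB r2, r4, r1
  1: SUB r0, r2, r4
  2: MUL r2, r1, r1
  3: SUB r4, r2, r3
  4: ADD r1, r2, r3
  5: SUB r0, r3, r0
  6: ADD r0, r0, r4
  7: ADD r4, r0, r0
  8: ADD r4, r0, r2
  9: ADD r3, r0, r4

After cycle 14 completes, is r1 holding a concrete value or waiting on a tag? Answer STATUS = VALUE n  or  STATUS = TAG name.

  c1: issue SUB r2<-Add1  regs: r0:8,r1:6,r2:Add1,r3:9,r4:5
  c2: issue SUB r0<-Add2  regs: r0:Add2,r1:6,r2:Add1,r3:9,r4:5
  c3: issue MUL r2<-Mul1  regs: r0:Add2,r1:6,r2:Mul1,r3:9,r4:5
  c4: CDB Add1=-1; issue SUB r4<-Add1  regs: r0:Add2,r1:6,r2:Mul1,r3:9,r4:Add1
  c5: stall  regs: r0:Add2,r1:6,r2:Mul1,r3:9,r4:Add1
  c6: stall  regs: r0:Add2,r1:6,r2:Mul1,r3:9,r4:Add1
  c7: CDB Add2=-6; issue ADD r1<-Add2  regs: r0:-6,r1:Add2,r2:Mul1,r3:9,r4:Add1
  c8: CDB Mul1=36; stall  regs: r0:-6,r1:Add2,r2:36,r3:9,r4:Add1
  c9: stall  regs: r0:-6,r1:Add2,r2:36,r3:9,r4:Add1
  c10: stall  regs: r0:-6,r1:Add2,r2:36,r3:9,r4:Add1
  c11: CDB Add1=27; issue SUB r0<-Add1  regs: r0:Add1,r1:Add2,r2:36,r3:9,r4:27
  c12: CDB Add2=45; issue ADD r0<-Add2  regs: r0:Add2,r1:45,r2:36,r3:9,r4:27
  c13: stall  regs: r0:Add2,r1:45,r2:36,r3:9,r4:27
  c14: CDB Add1=15; issue ADD r4<-Add1  regs: r0:Add2,r1:45,r2:36,r3:9,r4:Add1

STATUS = VALUE 45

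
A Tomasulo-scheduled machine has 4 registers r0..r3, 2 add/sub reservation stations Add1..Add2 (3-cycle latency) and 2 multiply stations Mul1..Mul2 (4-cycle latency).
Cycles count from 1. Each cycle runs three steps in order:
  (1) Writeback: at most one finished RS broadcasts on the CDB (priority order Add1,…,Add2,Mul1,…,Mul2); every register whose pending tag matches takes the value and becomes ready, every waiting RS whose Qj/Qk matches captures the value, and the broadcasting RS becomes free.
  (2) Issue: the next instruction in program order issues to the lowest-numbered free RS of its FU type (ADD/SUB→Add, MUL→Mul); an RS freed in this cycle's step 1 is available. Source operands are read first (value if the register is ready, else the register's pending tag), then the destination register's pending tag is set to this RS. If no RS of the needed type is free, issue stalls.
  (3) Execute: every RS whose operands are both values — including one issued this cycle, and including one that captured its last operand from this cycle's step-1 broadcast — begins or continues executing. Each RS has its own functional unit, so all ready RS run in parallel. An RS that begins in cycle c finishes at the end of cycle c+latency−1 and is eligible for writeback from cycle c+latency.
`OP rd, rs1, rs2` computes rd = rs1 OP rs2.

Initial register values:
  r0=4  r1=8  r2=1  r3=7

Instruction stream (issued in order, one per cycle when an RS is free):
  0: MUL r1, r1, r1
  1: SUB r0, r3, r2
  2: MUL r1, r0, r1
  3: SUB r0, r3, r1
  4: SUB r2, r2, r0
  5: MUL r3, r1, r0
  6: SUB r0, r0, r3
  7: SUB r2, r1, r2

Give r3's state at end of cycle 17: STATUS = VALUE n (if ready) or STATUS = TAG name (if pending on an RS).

STATUS = VALUE -144768

c1: issue MUL r1<-Mul1 | r0:4,r1:Mul1,r2:1,r3:7
c2: issue SUB r0<-Add1 | r0:Add1,r1:Mul1,r2:1,r3:7
c3: issue MUL r1<-Mul2 | r0:Add1,r1:Mul2,r2:1,r3:7
c4: issue SUB r0<-Add2 | r0:Add2,r1:Mul2,r2:1,r3:7
c5: CDB Add1=6; issue SUB r2<-Add1 | r0:Add2,r1:Mul2,r2:Add1,r3:7
c6: CDB Mul1=64; issue MUL r3<-Mul1 | r0:Add2,r1:Mul2,r2:Add1,r3:Mul1
c7: stall | r0:Add2,r1:Mul2,r2:Add1,r3:Mul1
c8: stall | r0:Add2,r1:Mul2,r2:Add1,r3:Mul1
c9: stall | r0:Add2,r1:Mul2,r2:Add1,r3:Mul1
c10: CDB Mul2=384; stall | r0:Add2,r1:384,r2:Add1,r3:Mul1
c11: stall | r0:Add2,r1:384,r2:Add1,r3:Mul1
c12: stall | r0:Add2,r1:384,r2:Add1,r3:Mul1
c13: CDB Add2=-377; issue SUB r0<-Add2 | r0:Add2,r1:384,r2:Add1,r3:Mul1
c14: stall | r0:Add2,r1:384,r2:Add1,r3:Mul1
c15: stall | r0:Add2,r1:384,r2:Add1,r3:Mul1
c16: CDB Add1=378; issue SUB r2<-Add1 | r0:Add2,r1:384,r2:Add1,r3:Mul1
c17: CDB Mul1=-144768 | r0:Add2,r1:384,r2:Add1,r3:-144768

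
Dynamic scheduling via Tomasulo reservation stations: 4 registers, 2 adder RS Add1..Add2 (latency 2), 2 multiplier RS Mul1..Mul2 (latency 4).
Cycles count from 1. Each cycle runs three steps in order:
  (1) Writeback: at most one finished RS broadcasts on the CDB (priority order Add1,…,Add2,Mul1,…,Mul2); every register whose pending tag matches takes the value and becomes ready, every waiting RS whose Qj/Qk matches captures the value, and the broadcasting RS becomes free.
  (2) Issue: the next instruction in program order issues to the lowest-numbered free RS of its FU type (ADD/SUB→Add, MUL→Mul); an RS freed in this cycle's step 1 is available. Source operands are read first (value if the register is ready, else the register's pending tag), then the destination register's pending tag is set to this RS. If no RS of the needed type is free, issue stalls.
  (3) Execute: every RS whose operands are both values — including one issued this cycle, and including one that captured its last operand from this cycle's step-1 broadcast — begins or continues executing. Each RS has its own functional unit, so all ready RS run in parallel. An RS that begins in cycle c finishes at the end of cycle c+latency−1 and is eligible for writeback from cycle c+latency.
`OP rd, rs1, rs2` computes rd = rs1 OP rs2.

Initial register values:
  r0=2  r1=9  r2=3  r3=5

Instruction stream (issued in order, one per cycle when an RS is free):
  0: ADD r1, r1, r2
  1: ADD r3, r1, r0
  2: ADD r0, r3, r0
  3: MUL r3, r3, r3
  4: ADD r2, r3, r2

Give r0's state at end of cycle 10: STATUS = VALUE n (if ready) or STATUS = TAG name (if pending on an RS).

c1: issue ADD r1<-Add1 | r0:2,r1:Add1,r2:3,r3:5
c2: issue ADD r3<-Add2 | r0:2,r1:Add1,r2:3,r3:Add2
c3: CDB Add1=12; issue ADD r0<-Add1 | r0:Add1,r1:12,r2:3,r3:Add2
c4: issue MUL r3<-Mul1 | r0:Add1,r1:12,r2:3,r3:Mul1
c5: CDB Add2=14; issue ADD r2<-Add2 | r0:Add1,r1:12,r2:Add2,r3:Mul1
c6: - | r0:Add1,r1:12,r2:Add2,r3:Mul1
c7: CDB Add1=16 | r0:16,r1:12,r2:Add2,r3:Mul1
c8: - | r0:16,r1:12,r2:Add2,r3:Mul1
c9: CDB Mul1=196 | r0:16,r1:12,r2:Add2,r3:196
c10: - | r0:16,r1:12,r2:Add2,r3:196

STATUS = VALUE 16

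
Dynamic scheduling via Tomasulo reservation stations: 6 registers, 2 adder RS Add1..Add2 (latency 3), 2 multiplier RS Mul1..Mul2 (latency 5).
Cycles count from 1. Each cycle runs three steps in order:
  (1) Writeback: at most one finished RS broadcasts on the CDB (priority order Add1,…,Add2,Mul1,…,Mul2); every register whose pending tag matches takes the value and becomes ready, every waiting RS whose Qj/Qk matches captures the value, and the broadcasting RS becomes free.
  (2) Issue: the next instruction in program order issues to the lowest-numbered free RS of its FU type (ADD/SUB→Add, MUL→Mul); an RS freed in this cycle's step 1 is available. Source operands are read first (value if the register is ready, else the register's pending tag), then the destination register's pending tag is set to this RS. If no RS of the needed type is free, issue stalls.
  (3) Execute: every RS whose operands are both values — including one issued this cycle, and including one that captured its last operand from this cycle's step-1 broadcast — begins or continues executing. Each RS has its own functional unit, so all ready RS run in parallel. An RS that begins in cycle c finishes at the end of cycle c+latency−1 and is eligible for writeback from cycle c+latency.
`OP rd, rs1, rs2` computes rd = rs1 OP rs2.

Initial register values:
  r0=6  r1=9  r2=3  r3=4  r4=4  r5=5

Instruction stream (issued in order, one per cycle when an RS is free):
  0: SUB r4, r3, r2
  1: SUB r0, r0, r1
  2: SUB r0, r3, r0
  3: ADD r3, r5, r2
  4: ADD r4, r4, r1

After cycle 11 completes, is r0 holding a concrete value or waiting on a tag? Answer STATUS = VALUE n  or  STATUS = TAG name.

STATUS = VALUE 7

cycle 1: issue SUB r4<-Add1 // r0:6,r1:9,r2:3,r3:4,r4:Add1,r5:5
cycle 2: issue SUB r0<-Add2 // r0:Add2,r1:9,r2:3,r3:4,r4:Add1,r5:5
cycle 3: stall // r0:Add2,r1:9,r2:3,r3:4,r4:Add1,r5:5
cycle 4: CDB Add1=1; issue SUB r0<-Add1 // r0:Add1,r1:9,r2:3,r3:4,r4:1,r5:5
cycle 5: CDB Add2=-3; issue ADD r3<-Add2 // r0:Add1,r1:9,r2:3,r3:Add2,r4:1,r5:5
cycle 6: stall // r0:Add1,r1:9,r2:3,r3:Add2,r4:1,r5:5
cycle 7: stall // r0:Add1,r1:9,r2:3,r3:Add2,r4:1,r5:5
cycle 8: CDB Add1=7; issue ADD r4<-Add1 // r0:7,r1:9,r2:3,r3:Add2,r4:Add1,r5:5
cycle 9: CDB Add2=8 // r0:7,r1:9,r2:3,r3:8,r4:Add1,r5:5
cycle 10: - // r0:7,r1:9,r2:3,r3:8,r4:Add1,r5:5
cycle 11: CDB Add1=10 // r0:7,r1:9,r2:3,r3:8,r4:10,r5:5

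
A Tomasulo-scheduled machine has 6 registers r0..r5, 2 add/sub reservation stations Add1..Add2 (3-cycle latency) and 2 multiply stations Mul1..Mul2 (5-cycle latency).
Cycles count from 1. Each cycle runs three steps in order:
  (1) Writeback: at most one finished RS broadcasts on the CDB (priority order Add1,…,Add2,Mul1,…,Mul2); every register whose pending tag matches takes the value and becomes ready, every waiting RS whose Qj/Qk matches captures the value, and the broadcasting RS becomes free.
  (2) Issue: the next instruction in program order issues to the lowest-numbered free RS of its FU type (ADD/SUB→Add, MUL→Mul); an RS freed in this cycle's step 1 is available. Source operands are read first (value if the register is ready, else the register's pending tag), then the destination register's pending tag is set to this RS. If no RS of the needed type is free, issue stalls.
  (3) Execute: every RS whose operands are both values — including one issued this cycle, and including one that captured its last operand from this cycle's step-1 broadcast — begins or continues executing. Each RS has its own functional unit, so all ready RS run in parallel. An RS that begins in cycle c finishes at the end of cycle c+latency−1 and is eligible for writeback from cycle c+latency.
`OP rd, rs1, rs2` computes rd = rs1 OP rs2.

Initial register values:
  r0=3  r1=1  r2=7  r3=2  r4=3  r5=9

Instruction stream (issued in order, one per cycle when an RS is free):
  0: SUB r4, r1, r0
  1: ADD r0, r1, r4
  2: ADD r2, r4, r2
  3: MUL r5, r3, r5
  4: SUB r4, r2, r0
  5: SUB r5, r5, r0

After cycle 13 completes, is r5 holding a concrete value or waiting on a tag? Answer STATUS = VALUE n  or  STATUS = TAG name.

STATUS = VALUE 19

c1: issue SUB r4<-Add1 | r0:3,r1:1,r2:7,r3:2,r4:Add1,r5:9
c2: issue ADD r0<-Add2 | r0:Add2,r1:1,r2:7,r3:2,r4:Add1,r5:9
c3: stall | r0:Add2,r1:1,r2:7,r3:2,r4:Add1,r5:9
c4: CDB Add1=-2; issue ADD r2<-Add1 | r0:Add2,r1:1,r2:Add1,r3:2,r4:-2,r5:9
c5: issue MUL r5<-Mul1 | r0:Add2,r1:1,r2:Add1,r3:2,r4:-2,r5:Mul1
c6: stall | r0:Add2,r1:1,r2:Add1,r3:2,r4:-2,r5:Mul1
c7: CDB Add1=5; issue SUB r4<-Add1 | r0:Add2,r1:1,r2:5,r3:2,r4:Add1,r5:Mul1
c8: CDB Add2=-1; issue SUB r5<-Add2 | r0:-1,r1:1,r2:5,r3:2,r4:Add1,r5:Add2
c9: - | r0:-1,r1:1,r2:5,r3:2,r4:Add1,r5:Add2
c10: CDB Mul1=18 | r0:-1,r1:1,r2:5,r3:2,r4:Add1,r5:Add2
c11: CDB Add1=6 | r0:-1,r1:1,r2:5,r3:2,r4:6,r5:Add2
c12: - | r0:-1,r1:1,r2:5,r3:2,r4:6,r5:Add2
c13: CDB Add2=19 | r0:-1,r1:1,r2:5,r3:2,r4:6,r5:19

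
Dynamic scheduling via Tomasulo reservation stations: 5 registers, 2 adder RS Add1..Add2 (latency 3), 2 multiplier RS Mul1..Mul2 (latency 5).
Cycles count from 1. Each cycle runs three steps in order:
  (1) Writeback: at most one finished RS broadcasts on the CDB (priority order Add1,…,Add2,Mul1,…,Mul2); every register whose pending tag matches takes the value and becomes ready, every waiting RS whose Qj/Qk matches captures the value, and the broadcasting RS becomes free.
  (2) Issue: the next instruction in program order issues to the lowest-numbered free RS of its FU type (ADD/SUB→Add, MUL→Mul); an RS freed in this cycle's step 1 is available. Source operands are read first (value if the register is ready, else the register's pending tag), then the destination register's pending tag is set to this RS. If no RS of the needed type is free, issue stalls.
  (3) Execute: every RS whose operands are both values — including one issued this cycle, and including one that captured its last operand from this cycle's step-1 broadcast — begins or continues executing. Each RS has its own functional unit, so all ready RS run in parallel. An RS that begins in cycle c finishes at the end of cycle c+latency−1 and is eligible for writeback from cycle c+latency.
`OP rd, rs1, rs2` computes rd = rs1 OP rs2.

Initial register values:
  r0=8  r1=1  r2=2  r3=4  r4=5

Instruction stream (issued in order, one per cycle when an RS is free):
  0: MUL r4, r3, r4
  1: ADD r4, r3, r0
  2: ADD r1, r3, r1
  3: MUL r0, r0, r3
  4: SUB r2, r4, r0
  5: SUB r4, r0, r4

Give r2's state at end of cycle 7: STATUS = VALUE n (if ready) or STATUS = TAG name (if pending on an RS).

STATUS = TAG Add1

cycle 1: issue MUL r4<-Mul1 // r0:8,r1:1,r2:2,r3:4,r4:Mul1
cycle 2: issue ADD r4<-Add1 // r0:8,r1:1,r2:2,r3:4,r4:Add1
cycle 3: issue ADD r1<-Add2 // r0:8,r1:Add2,r2:2,r3:4,r4:Add1
cycle 4: issue MUL r0<-Mul2 // r0:Mul2,r1:Add2,r2:2,r3:4,r4:Add1
cycle 5: CDB Add1=12; issue SUB r2<-Add1 // r0:Mul2,r1:Add2,r2:Add1,r3:4,r4:12
cycle 6: CDB Add2=5; issue SUB r4<-Add2 // r0:Mul2,r1:5,r2:Add1,r3:4,r4:Add2
cycle 7: CDB Mul1=20 // r0:Mul2,r1:5,r2:Add1,r3:4,r4:Add2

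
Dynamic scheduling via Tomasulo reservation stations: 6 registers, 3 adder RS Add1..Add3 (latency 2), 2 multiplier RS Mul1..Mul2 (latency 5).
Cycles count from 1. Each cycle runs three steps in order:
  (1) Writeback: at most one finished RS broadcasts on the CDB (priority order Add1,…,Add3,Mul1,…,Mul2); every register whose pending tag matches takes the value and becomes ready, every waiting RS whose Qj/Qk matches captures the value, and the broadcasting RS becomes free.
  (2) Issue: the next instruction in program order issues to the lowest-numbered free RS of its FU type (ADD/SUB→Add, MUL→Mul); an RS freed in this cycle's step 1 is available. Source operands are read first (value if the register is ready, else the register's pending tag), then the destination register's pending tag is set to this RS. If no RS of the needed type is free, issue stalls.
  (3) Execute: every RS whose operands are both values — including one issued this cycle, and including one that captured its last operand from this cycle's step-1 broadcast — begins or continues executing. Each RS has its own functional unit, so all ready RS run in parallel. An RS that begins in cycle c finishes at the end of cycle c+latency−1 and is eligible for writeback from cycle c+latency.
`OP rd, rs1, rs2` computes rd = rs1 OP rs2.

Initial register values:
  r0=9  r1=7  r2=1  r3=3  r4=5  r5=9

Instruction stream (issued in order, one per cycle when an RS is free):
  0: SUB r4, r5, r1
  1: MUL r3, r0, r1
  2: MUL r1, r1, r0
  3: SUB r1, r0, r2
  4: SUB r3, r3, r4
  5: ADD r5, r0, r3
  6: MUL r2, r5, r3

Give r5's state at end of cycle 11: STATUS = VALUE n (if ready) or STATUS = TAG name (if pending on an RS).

STATUS = VALUE 70

cycle 1: issue SUB r4<-Add1 // r0:9,r1:7,r2:1,r3:3,r4:Add1,r5:9
cycle 2: issue MUL r3<-Mul1 // r0:9,r1:7,r2:1,r3:Mul1,r4:Add1,r5:9
cycle 3: CDB Add1=2; issue MUL r1<-Mul2 // r0:9,r1:Mul2,r2:1,r3:Mul1,r4:2,r5:9
cycle 4: issue SUB r1<-Add1 // r0:9,r1:Add1,r2:1,r3:Mul1,r4:2,r5:9
cycle 5: issue SUB r3<-Add2 // r0:9,r1:Add1,r2:1,r3:Add2,r4:2,r5:9
cycle 6: CDB Add1=8; issue ADD r5<-Add1 // r0:9,r1:8,r2:1,r3:Add2,r4:2,r5:Add1
cycle 7: CDB Mul1=63; issue MUL r2<-Mul1 // r0:9,r1:8,r2:Mul1,r3:Add2,r4:2,r5:Add1
cycle 8: CDB Mul2=63 // r0:9,r1:8,r2:Mul1,r3:Add2,r4:2,r5:Add1
cycle 9: CDB Add2=61 // r0:9,r1:8,r2:Mul1,r3:61,r4:2,r5:Add1
cycle 10: - // r0:9,r1:8,r2:Mul1,r3:61,r4:2,r5:Add1
cycle 11: CDB Add1=70 // r0:9,r1:8,r2:Mul1,r3:61,r4:2,r5:70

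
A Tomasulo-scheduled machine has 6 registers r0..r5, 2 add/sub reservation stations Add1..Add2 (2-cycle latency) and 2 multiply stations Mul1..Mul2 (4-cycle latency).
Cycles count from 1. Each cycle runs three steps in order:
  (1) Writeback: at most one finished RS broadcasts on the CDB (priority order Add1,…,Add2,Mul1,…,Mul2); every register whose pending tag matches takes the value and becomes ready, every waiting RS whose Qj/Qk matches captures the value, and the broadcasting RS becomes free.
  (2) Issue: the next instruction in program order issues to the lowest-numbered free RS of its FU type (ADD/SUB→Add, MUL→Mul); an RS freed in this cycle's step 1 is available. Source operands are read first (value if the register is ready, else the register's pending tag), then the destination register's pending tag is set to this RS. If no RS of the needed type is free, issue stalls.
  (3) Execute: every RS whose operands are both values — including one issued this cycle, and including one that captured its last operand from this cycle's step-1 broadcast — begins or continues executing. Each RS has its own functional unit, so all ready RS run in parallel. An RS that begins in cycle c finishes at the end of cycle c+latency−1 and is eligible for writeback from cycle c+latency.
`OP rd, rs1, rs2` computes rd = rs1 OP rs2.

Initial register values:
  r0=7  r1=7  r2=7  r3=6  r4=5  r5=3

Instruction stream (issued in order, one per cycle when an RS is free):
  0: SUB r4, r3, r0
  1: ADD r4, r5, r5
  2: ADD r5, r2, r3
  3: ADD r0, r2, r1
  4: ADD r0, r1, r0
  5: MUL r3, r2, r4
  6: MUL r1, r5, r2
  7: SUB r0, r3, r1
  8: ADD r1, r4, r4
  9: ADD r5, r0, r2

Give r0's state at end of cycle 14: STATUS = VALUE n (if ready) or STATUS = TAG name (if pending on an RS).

c1: issue SUB r4<-Add1 | r0:7,r1:7,r2:7,r3:6,r4:Add1,r5:3
c2: issue ADD r4<-Add2 | r0:7,r1:7,r2:7,r3:6,r4:Add2,r5:3
c3: CDB Add1=-1; issue ADD r5<-Add1 | r0:7,r1:7,r2:7,r3:6,r4:Add2,r5:Add1
c4: CDB Add2=6; issue ADD r0<-Add2 | r0:Add2,r1:7,r2:7,r3:6,r4:6,r5:Add1
c5: CDB Add1=13; issue ADD r0<-Add1 | r0:Add1,r1:7,r2:7,r3:6,r4:6,r5:13
c6: CDB Add2=14; issue MUL r3<-Mul1 | r0:Add1,r1:7,r2:7,r3:Mul1,r4:6,r5:13
c7: issue MUL r1<-Mul2 | r0:Add1,r1:Mul2,r2:7,r3:Mul1,r4:6,r5:13
c8: CDB Add1=21; issue SUB r0<-Add1 | r0:Add1,r1:Mul2,r2:7,r3:Mul1,r4:6,r5:13
c9: issue ADD r1<-Add2 | r0:Add1,r1:Add2,r2:7,r3:Mul1,r4:6,r5:13
c10: CDB Mul1=42; stall | r0:Add1,r1:Add2,r2:7,r3:42,r4:6,r5:13
c11: CDB Add2=12; issue ADD r5<-Add2 | r0:Add1,r1:12,r2:7,r3:42,r4:6,r5:Add2
c12: CDB Mul2=91 | r0:Add1,r1:12,r2:7,r3:42,r4:6,r5:Add2
c13: - | r0:Add1,r1:12,r2:7,r3:42,r4:6,r5:Add2
c14: CDB Add1=-49 | r0:-49,r1:12,r2:7,r3:42,r4:6,r5:Add2

STATUS = VALUE -49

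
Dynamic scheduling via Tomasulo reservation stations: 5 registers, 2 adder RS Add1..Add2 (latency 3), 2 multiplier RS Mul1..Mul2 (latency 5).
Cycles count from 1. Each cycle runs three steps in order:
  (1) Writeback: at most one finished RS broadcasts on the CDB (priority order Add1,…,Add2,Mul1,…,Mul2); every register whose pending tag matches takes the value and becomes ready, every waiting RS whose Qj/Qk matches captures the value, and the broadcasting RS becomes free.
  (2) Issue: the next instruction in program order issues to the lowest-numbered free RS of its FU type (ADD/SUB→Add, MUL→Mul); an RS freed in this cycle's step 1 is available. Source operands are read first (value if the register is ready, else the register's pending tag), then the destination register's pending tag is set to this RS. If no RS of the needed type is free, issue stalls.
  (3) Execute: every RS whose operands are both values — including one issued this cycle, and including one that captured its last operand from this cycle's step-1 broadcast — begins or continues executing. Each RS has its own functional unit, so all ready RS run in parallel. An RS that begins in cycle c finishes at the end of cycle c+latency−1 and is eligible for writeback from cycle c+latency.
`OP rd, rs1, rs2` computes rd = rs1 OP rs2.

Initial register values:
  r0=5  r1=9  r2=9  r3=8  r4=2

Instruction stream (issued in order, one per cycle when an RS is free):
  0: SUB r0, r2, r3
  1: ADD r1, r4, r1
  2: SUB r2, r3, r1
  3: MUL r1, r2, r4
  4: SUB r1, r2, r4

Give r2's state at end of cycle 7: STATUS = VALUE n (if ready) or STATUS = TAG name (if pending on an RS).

STATUS = TAG Add1

c1: issue SUB r0<-Add1 | r0:Add1,r1:9,r2:9,r3:8,r4:2
c2: issue ADD r1<-Add2 | r0:Add1,r1:Add2,r2:9,r3:8,r4:2
c3: stall | r0:Add1,r1:Add2,r2:9,r3:8,r4:2
c4: CDB Add1=1; issue SUB r2<-Add1 | r0:1,r1:Add2,r2:Add1,r3:8,r4:2
c5: CDB Add2=11; issue MUL r1<-Mul1 | r0:1,r1:Mul1,r2:Add1,r3:8,r4:2
c6: issue SUB r1<-Add2 | r0:1,r1:Add2,r2:Add1,r3:8,r4:2
c7: - | r0:1,r1:Add2,r2:Add1,r3:8,r4:2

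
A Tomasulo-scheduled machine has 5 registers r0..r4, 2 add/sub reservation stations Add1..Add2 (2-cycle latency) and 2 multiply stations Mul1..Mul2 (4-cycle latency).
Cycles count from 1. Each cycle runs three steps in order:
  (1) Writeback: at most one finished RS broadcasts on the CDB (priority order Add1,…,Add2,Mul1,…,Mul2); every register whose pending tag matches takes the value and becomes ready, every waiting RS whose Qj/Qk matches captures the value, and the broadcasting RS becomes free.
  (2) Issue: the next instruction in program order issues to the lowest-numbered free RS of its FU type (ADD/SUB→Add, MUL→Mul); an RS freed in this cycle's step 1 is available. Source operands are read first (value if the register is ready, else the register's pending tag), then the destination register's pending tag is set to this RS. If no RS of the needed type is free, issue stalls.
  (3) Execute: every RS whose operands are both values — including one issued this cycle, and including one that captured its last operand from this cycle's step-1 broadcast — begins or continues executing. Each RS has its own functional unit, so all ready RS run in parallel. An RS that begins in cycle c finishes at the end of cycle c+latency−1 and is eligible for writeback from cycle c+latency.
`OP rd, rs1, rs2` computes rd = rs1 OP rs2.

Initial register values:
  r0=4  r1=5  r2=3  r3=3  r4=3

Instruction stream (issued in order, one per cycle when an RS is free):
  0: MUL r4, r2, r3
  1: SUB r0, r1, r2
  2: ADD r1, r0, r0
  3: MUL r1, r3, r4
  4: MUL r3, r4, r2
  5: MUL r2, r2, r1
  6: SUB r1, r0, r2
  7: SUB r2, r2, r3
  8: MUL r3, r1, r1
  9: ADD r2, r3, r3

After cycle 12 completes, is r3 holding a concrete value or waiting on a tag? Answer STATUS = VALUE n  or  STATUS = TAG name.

  c1: issue MUL r4<-Mul1  regs: r0:4,r1:5,r2:3,r3:3,r4:Mul1
  c2: issue SUB r0<-Add1  regs: r0:Add1,r1:5,r2:3,r3:3,r4:Mul1
  c3: issue ADD r1<-Add2  regs: r0:Add1,r1:Add2,r2:3,r3:3,r4:Mul1
  c4: CDB Add1=2; issue MUL r1<-Mul2  regs: r0:2,r1:Mul2,r2:3,r3:3,r4:Mul1
  c5: CDB Mul1=9; issue MUL r3<-Mul1  regs: r0:2,r1:Mul2,r2:3,r3:Mul1,r4:9
  c6: CDB Add2=4; stall  regs: r0:2,r1:Mul2,r2:3,r3:Mul1,r4:9
  c7: stall  regs: r0:2,r1:Mul2,r2:3,r3:Mul1,r4:9
  c8: stall  regs: r0:2,r1:Mul2,r2:3,r3:Mul1,r4:9
  c9: CDB Mul1=27; issue MUL r2<-Mul1  regs: r0:2,r1:Mul2,r2:Mul1,r3:27,r4:9
  c10: CDB Mul2=27; issue SUB r1<-Add1  regs: r0:2,r1:Add1,r2:Mul1,r3:27,r4:9
  c11: issue SUB r2<-Add2  regs: r0:2,r1:Add1,r2:Add2,r3:27,r4:9
  c12: issue MUL r3<-Mul2  regs: r0:2,r1:Add1,r2:Add2,r3:Mul2,r4:9

STATUS = TAG Mul2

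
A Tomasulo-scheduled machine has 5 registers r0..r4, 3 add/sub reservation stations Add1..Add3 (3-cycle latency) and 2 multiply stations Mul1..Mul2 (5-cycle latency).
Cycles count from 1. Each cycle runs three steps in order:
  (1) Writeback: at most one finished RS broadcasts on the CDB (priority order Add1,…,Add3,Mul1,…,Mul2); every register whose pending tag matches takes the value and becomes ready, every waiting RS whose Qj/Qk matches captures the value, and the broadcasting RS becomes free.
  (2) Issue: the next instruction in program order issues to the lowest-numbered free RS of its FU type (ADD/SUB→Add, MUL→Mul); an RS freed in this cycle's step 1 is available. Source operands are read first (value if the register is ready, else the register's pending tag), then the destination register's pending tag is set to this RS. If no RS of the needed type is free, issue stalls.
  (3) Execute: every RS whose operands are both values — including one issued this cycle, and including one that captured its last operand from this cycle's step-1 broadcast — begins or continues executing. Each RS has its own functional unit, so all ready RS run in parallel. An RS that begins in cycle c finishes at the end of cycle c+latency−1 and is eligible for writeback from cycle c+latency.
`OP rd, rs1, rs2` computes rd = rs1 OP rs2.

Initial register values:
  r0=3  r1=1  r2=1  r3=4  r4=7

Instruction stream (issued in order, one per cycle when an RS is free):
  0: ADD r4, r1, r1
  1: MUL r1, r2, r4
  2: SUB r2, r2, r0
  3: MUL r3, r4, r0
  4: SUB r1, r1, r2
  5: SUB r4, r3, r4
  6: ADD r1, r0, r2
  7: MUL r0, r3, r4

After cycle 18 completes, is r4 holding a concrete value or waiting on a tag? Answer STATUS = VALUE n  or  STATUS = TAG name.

c1: issue ADD r4<-Add1 | r0:3,r1:1,r2:1,r3:4,r4:Add1
c2: issue MUL r1<-Mul1 | r0:3,r1:Mul1,r2:1,r3:4,r4:Add1
c3: issue SUB r2<-Add2 | r0:3,r1:Mul1,r2:Add2,r3:4,r4:Add1
c4: CDB Add1=2; issue MUL r3<-Mul2 | r0:3,r1:Mul1,r2:Add2,r3:Mul2,r4:2
c5: issue SUB r1<-Add1 | r0:3,r1:Add1,r2:Add2,r3:Mul2,r4:2
c6: CDB Add2=-2; issue SUB r4<-Add2 | r0:3,r1:Add1,r2:-2,r3:Mul2,r4:Add2
c7: issue ADD r1<-Add3 | r0:3,r1:Add3,r2:-2,r3:Mul2,r4:Add2
c8: stall | r0:3,r1:Add3,r2:-2,r3:Mul2,r4:Add2
c9: CDB Mul1=2; issue MUL r0<-Mul1 | r0:Mul1,r1:Add3,r2:-2,r3:Mul2,r4:Add2
c10: CDB Add3=1 | r0:Mul1,r1:1,r2:-2,r3:Mul2,r4:Add2
c11: CDB Mul2=6 | r0:Mul1,r1:1,r2:-2,r3:6,r4:Add2
c12: CDB Add1=4 | r0:Mul1,r1:1,r2:-2,r3:6,r4:Add2
c13: - | r0:Mul1,r1:1,r2:-2,r3:6,r4:Add2
c14: CDB Add2=4 | r0:Mul1,r1:1,r2:-2,r3:6,r4:4
c15: - | r0:Mul1,r1:1,r2:-2,r3:6,r4:4
c16: - | r0:Mul1,r1:1,r2:-2,r3:6,r4:4
c17: - | r0:Mul1,r1:1,r2:-2,r3:6,r4:4
c18: - | r0:Mul1,r1:1,r2:-2,r3:6,r4:4

STATUS = VALUE 4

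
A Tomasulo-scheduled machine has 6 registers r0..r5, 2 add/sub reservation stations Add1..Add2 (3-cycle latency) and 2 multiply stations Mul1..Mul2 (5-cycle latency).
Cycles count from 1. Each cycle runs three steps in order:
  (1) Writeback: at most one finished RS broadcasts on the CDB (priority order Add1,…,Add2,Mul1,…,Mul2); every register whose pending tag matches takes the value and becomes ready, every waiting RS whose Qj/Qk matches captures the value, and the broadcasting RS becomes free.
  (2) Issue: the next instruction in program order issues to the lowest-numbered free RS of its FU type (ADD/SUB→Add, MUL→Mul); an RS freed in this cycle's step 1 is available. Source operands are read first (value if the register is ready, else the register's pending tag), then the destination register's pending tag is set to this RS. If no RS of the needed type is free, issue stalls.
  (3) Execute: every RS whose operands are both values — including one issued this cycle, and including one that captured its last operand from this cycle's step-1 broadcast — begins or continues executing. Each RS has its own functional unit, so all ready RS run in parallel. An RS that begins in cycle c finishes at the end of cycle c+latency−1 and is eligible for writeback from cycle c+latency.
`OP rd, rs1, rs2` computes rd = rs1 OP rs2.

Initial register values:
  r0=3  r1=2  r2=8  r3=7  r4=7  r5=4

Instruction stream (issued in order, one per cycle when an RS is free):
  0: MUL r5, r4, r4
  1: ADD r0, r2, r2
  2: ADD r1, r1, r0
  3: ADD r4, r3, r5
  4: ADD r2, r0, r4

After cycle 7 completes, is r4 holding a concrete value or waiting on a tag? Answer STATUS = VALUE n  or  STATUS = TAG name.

c1: issue MUL r5<-Mul1 | r0:3,r1:2,r2:8,r3:7,r4:7,r5:Mul1
c2: issue ADD r0<-Add1 | r0:Add1,r1:2,r2:8,r3:7,r4:7,r5:Mul1
c3: issue ADD r1<-Add2 | r0:Add1,r1:Add2,r2:8,r3:7,r4:7,r5:Mul1
c4: stall | r0:Add1,r1:Add2,r2:8,r3:7,r4:7,r5:Mul1
c5: CDB Add1=16; issue ADD r4<-Add1 | r0:16,r1:Add2,r2:8,r3:7,r4:Add1,r5:Mul1
c6: CDB Mul1=49; stall | r0:16,r1:Add2,r2:8,r3:7,r4:Add1,r5:49
c7: stall | r0:16,r1:Add2,r2:8,r3:7,r4:Add1,r5:49

STATUS = TAG Add1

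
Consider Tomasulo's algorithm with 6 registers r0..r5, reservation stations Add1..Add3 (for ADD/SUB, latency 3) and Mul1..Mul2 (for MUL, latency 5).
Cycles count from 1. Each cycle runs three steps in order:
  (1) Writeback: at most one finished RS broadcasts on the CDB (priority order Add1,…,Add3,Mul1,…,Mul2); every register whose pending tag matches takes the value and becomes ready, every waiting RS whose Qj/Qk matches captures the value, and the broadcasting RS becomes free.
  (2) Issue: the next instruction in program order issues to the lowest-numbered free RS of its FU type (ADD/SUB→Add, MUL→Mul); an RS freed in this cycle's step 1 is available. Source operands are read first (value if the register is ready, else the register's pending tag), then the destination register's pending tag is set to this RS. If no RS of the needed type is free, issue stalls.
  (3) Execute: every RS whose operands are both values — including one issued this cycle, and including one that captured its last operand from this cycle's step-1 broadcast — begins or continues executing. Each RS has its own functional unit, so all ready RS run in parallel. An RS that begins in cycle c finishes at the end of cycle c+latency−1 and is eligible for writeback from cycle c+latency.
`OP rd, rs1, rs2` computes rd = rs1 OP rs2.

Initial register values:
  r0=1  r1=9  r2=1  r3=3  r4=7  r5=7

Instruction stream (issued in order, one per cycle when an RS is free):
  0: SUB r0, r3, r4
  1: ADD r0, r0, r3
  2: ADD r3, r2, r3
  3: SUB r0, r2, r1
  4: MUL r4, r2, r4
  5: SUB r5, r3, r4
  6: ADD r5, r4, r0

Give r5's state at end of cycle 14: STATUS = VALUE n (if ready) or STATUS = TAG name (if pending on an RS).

STATUS = VALUE -1

  c1: issue SUB r0<-Add1  regs: r0:Add1,r1:9,r2:1,r3:3,r4:7,r5:7
  c2: issue ADD r0<-Add2  regs: r0:Add2,r1:9,r2:1,r3:3,r4:7,r5:7
  c3: issue ADD r3<-Add3  regs: r0:Add2,r1:9,r2:1,r3:Add3,r4:7,r5:7
  c4: CDB Add1=-4; issue SUB r0<-Add1  regs: r0:Add1,r1:9,r2:1,r3:Add3,r4:7,r5:7
  c5: issue MUL r4<-Mul1  regs: r0:Add1,r1:9,r2:1,r3:Add3,r4:Mul1,r5:7
  c6: CDB Add3=4; issue SUB r5<-Add3  regs: r0:Add1,r1:9,r2:1,r3:4,r4:Mul1,r5:Add3
  c7: CDB Add1=-8; issue ADD r5<-Add1  regs: r0:-8,r1:9,r2:1,r3:4,r4:Mul1,r5:Add1
  c8: CDB Add2=-1  regs: r0:-8,r1:9,r2:1,r3:4,r4:Mul1,r5:Add1
  c9: -  regs: r0:-8,r1:9,r2:1,r3:4,r4:Mul1,r5:Add1
  c10: CDB Mul1=7  regs: r0:-8,r1:9,r2:1,r3:4,r4:7,r5:Add1
  c11: -  regs: r0:-8,r1:9,r2:1,r3:4,r4:7,r5:Add1
  c12: -  regs: r0:-8,r1:9,r2:1,r3:4,r4:7,r5:Add1
  c13: CDB Add1=-1  regs: r0:-8,r1:9,r2:1,r3:4,r4:7,r5:-1
  c14: CDB Add3=-3  regs: r0:-8,r1:9,r2:1,r3:4,r4:7,r5:-1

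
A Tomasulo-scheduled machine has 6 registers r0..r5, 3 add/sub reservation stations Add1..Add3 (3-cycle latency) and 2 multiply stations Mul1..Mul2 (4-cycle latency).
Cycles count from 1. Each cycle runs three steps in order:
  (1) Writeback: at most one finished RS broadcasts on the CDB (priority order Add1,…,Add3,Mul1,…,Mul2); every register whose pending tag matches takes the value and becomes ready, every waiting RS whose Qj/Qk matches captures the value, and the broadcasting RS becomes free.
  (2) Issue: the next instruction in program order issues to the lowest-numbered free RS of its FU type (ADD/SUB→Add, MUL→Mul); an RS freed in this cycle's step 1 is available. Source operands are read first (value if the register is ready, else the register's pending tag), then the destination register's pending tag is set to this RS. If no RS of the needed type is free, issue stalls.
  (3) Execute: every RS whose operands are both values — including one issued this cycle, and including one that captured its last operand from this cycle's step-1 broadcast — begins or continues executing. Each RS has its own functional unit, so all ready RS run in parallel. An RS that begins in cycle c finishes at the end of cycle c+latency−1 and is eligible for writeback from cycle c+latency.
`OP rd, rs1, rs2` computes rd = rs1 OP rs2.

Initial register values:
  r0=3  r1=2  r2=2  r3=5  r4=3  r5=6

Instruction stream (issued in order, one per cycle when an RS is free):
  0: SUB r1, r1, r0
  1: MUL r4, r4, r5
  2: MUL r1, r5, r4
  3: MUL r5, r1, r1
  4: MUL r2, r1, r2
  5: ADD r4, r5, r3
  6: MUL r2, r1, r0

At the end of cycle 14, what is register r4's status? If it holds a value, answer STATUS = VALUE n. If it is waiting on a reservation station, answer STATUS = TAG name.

cycle 1: issue SUB r1<-Add1 // r0:3,r1:Add1,r2:2,r3:5,r4:3,r5:6
cycle 2: issue MUL r4<-Mul1 // r0:3,r1:Add1,r2:2,r3:5,r4:Mul1,r5:6
cycle 3: issue MUL r1<-Mul2 // r0:3,r1:Mul2,r2:2,r3:5,r4:Mul1,r5:6
cycle 4: CDB Add1=-1; stall // r0:3,r1:Mul2,r2:2,r3:5,r4:Mul1,r5:6
cycle 5: stall // r0:3,r1:Mul2,r2:2,r3:5,r4:Mul1,r5:6
cycle 6: CDB Mul1=18; issue MUL r5<-Mul1 // r0:3,r1:Mul2,r2:2,r3:5,r4:18,r5:Mul1
cycle 7: stall // r0:3,r1:Mul2,r2:2,r3:5,r4:18,r5:Mul1
cycle 8: stall // r0:3,r1:Mul2,r2:2,r3:5,r4:18,r5:Mul1
cycle 9: stall // r0:3,r1:Mul2,r2:2,r3:5,r4:18,r5:Mul1
cycle 10: CDB Mul2=108; issue MUL r2<-Mul2 // r0:3,r1:108,r2:Mul2,r3:5,r4:18,r5:Mul1
cycle 11: issue ADD r4<-Add1 // r0:3,r1:108,r2:Mul2,r3:5,r4:Add1,r5:Mul1
cycle 12: stall // r0:3,r1:108,r2:Mul2,r3:5,r4:Add1,r5:Mul1
cycle 13: stall // r0:3,r1:108,r2:Mul2,r3:5,r4:Add1,r5:Mul1
cycle 14: CDB Mul1=11664; issue MUL r2<-Mul1 // r0:3,r1:108,r2:Mul1,r3:5,r4:Add1,r5:11664

STATUS = TAG Add1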